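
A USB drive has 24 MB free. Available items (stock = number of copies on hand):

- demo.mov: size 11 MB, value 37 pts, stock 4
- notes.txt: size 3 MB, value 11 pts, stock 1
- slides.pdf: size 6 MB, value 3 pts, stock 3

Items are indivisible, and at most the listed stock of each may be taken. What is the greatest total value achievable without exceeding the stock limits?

Top feasible selections:
- 2×demo.mov: size 22, value 74
- 1×demo.mov + 1×notes.txt + 1×slides.pdf: size 20, value 51
- 1×demo.mov + 1×notes.txt: size 14, value 48
Best: 74 pts.

74 pts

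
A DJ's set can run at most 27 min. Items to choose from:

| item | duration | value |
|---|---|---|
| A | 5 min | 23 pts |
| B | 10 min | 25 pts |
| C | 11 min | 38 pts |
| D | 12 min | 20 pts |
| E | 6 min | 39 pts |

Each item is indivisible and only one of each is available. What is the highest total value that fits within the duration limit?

102 pts

Check high-value combinations within 27 min:
- B+C+E: duration 10+11+6=27, value 25+38+39=102
- A+C+E: duration 5+11+6=22, value 23+38+39=100
- A+B+E: duration 5+10+6=21, value 23+25+39=87
- A+B+C: duration 5+10+11=26, value 23+25+38=86
Best: 102 pts.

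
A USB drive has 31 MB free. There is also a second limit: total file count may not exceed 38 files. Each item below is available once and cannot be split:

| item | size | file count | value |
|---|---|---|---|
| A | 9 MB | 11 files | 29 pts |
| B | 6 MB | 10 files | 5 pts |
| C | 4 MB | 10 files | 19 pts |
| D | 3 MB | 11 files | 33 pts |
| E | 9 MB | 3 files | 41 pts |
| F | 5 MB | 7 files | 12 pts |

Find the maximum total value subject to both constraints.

Feasible sets respecting both limits:
- A+C+D+E: size 25, file count 35, value 122
- A+D+E+F: size 26, file count 32, value 115
- A+B+D+E: size 27, file count 35, value 108
- C+D+E+F: size 21, file count 31, value 105
Best: 122 pts.

122 pts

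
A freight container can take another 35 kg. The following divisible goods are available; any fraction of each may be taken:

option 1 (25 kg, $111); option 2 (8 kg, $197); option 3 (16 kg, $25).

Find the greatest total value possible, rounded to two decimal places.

Take in order of value per unit:
- option 2 (197/8 per unit): all 8 → value 197, running total 197.00
- option 1 (111/25 per unit): all 25 → value 111, running total 308.00
- option 3 (25/16 per unit): 2 of 16 → value 2×25/16 = 3.1250, running total 311.13
Total 311.13.

311.13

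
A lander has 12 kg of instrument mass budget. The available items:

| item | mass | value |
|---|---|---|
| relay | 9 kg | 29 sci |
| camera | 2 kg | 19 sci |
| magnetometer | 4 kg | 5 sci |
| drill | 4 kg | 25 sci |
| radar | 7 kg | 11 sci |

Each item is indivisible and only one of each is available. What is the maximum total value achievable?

Check high-value combinations within 12 kg:
- camera+magnetometer+drill: mass 2+4+4=10, value 19+5+25=49
- relay+camera: mass 9+2=11, value 29+19=48
- camera+drill: mass 2+4=6, value 19+25=44
- drill+radar: mass 4+7=11, value 25+11=36
Best: 49 sci.

49 sci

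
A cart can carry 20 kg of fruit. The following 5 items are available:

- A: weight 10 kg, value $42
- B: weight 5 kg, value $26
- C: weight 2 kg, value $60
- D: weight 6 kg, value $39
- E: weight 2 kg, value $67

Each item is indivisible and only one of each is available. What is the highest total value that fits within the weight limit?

This is a 0/1 knapsack; check combinations near the capacity.
- A+C+D+E: weight 10+2+6+2=20, value 42+60+39+67=208
- A+B+C+E: weight 10+5+2+2=19, value 42+26+60+67=195
- B+C+D+E: weight 5+2+6+2=15, value 26+60+39+67=192
Best: $208.

$208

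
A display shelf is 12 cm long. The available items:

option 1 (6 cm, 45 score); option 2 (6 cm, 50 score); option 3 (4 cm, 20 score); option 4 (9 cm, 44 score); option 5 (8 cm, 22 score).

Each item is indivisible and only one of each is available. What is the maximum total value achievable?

95 score

Check high-value combinations within 12 cm:
- option 1+option 2: length 6+6=12, value 45+50=95
- option 2+option 3: length 6+4=10, value 50+20=70
- option 1+option 3: length 6+4=10, value 45+20=65
Best: 95 score.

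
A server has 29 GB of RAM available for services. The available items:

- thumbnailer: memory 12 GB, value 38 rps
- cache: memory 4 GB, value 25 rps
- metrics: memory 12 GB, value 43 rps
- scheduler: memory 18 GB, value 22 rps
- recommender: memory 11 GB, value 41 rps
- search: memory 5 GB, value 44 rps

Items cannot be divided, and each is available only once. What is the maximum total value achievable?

128 rps

Check high-value combinations within 29 GB:
- metrics+recommender+search: memory 12+11+5=28, value 43+41+44=128
- thumbnailer+metrics+search: memory 12+12+5=29, value 38+43+44=125
- thumbnailer+recommender+search: memory 12+11+5=28, value 38+41+44=123
Best: 128 rps.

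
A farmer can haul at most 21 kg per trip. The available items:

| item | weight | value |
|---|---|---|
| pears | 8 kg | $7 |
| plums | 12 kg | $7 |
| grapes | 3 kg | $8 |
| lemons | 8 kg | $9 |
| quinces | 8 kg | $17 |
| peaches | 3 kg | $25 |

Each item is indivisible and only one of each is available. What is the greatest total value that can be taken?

$51

Check high-value combinations within 21 kg:
- lemons+quinces+peaches: weight 8+8+3=19, value 9+17+25=51
- grapes+quinces+peaches: weight 3+8+3=14, value 8+17+25=50
- pears+quinces+peaches: weight 8+8+3=19, value 7+17+25=49
Best: $51.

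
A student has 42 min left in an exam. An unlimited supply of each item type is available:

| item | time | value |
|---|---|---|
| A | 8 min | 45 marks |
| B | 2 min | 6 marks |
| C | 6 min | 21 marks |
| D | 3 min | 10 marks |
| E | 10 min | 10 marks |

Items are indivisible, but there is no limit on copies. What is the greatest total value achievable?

Best value-per-unit is A at 45/8; filling with it alone gives 5×45 = 225.
Optimal mix: 5×A + 1×B → time 42, value 231.

231 marks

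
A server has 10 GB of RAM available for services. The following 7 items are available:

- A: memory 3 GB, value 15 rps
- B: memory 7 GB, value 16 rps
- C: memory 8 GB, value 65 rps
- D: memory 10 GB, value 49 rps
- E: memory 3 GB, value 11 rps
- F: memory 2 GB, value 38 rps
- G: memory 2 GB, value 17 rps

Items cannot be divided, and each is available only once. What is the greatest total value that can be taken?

Check high-value combinations within 10 GB:
- C+F: memory 8+2=10, value 65+38=103
- C+G: memory 8+2=10, value 65+17=82
- A+E+F+G: memory 3+3+2+2=10, value 15+11+38+17=81
- A+F+G: memory 3+2+2=7, value 15+38+17=70
- E+F+G: memory 3+2+2=7, value 11+38+17=66
Best: 103 rps.

103 rps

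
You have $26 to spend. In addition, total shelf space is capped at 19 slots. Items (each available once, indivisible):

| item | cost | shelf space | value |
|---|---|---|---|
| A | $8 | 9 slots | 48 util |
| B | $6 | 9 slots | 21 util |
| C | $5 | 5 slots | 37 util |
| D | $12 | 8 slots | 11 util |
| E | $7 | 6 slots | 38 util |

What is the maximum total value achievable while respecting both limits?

86 util

Feasible sets respecting both limits:
- A+E: cost 15, shelf space 15, value 86
- C+D+E: cost 24, shelf space 19, value 86
- A+C: cost 13, shelf space 14, value 85
- C+E: cost 12, shelf space 11, value 75
Best: 86 util.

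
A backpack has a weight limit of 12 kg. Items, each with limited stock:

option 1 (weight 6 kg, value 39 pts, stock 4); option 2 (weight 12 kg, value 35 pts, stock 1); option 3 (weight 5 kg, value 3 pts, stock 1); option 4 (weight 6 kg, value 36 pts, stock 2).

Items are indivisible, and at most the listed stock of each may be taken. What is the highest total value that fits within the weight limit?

78 pts

Top feasible selections:
- 2×option 1: weight 12, value 78
- 1×option 1 + 1×option 4: weight 12, value 75
- 2×option 4: weight 12, value 72
Best: 78 pts.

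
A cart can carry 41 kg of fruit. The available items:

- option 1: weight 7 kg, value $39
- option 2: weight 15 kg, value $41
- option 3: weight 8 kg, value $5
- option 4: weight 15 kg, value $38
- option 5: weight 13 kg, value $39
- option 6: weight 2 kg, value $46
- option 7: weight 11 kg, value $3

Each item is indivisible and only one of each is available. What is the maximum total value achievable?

Check high-value combinations within 41 kg:
- option 1+option 2+option 5+option 6: weight 7+15+13+2=37, value 39+41+39+46=165
- option 1+option 2+option 4+option 6: weight 7+15+15+2=39, value 39+41+38+46=164
- option 1+option 4+option 5+option 6: weight 7+15+13+2=37, value 39+38+39+46=162
- option 1+option 3+option 5+option 6+option 7: weight 7+8+13+2+11=41, value 39+5+39+46+3=132
- option 1+option 2+option 3+option 6: weight 7+15+8+2=32, value 39+41+5+46=131
Best: $165.

$165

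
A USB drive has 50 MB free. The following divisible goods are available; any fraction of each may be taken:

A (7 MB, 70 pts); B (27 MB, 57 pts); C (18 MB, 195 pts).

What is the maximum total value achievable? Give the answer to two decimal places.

Take in order of value per unit:
- C (195/18 per unit): all 18 → value 195, running total 195.00
- A (70/7 per unit): all 7 → value 70, running total 265.00
- B (57/27 per unit): 25 of 27 → value 25×57/27 = 52.7778, running total 317.78
Total 317.78.

317.78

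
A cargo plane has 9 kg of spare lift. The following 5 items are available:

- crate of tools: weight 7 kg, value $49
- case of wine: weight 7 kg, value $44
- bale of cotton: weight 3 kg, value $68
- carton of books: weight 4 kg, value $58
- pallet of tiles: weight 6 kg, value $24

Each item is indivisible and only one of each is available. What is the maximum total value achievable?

$126

Check high-value combinations within 9 kg:
- bale of cotton+carton of books: weight 3+4=7, value 68+58=126
- bale of cotton+pallet of tiles: weight 3+6=9, value 68+24=92
- bale of cotton: weight 3, value 68
Best: $126.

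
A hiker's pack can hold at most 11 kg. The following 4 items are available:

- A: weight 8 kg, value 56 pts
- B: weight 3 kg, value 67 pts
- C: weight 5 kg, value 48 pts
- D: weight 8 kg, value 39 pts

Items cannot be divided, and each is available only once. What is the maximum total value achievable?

123 pts

Check high-value combinations within 11 kg:
- A+B: weight 8+3=11, value 56+67=123
- B+C: weight 3+5=8, value 67+48=115
- B+D: weight 3+8=11, value 67+39=106
- B: weight 3, value 67
- A: weight 8, value 56
Best: 123 pts.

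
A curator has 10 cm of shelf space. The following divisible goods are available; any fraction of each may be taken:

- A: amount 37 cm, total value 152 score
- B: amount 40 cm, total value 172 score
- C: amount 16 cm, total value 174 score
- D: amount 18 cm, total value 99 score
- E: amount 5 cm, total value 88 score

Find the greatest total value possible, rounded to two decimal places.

142.38

Take in order of value per unit:
- E (88/5 per unit): all 5 → value 88, running total 88.00
- C (174/16 per unit): 5 of 16 → value 5×174/16 = 54.3750, running total 142.38
Total 142.38.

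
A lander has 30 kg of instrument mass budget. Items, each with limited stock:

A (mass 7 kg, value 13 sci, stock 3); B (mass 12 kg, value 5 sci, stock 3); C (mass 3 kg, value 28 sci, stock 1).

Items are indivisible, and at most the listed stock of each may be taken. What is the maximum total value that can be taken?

Top feasible selections:
- 3×A + 1×C: mass 24, value 67
- 2×A + 1×B + 1×C: mass 29, value 59
- 2×A + 1×C: mass 17, value 54
Best: 67 sci.

67 sci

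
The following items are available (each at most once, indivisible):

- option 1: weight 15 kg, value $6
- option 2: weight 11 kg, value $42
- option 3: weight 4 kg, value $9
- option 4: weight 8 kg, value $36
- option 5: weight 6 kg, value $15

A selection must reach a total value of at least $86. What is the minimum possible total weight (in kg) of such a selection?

23

Subsets with value ≥ 86, sorted by total weight:
- option 2+option 3+option 4: weight 23, value 87
- option 2+option 4+option 5: weight 25, value 93
- option 2+option 3+option 4+option 5: weight 29, value 102
- option 1+option 2+option 3+option 4: weight 38, value 93
Minimum weight: 23 kg.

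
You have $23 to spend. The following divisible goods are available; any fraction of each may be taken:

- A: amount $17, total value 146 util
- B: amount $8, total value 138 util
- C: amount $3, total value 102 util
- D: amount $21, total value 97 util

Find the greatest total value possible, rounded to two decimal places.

343.06

Take in order of value per unit:
- C (102/3 per unit): all 3 → value 102, running total 102.00
- B (138/8 per unit): all 8 → value 138, running total 240.00
- A (146/17 per unit): 12 of 17 → value 12×146/17 = 103.0588, running total 343.06
Total 343.06.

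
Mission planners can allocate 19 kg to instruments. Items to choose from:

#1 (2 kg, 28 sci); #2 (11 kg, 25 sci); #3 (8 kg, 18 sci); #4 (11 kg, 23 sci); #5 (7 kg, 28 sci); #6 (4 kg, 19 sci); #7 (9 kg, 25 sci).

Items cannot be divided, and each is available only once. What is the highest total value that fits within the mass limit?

81 sci

Check high-value combinations within 19 kg:
- #1+#5+#7: mass 2+7+9=18, value 28+28+25=81
- #1+#5+#6: mass 2+7+4=13, value 28+28+19=75
- #1+#3+#5: mass 2+8+7=17, value 28+18+28=74
- #1+#6+#7: mass 2+4+9=15, value 28+19+25=72
- #1+#2+#6: mass 2+11+4=17, value 28+25+19=72
Best: 81 sci.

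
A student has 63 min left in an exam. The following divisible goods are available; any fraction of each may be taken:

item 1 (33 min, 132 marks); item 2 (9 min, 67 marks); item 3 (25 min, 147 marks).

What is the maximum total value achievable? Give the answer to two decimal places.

330.00

Take in order of value per unit:
- item 2 (67/9 per unit): all 9 → value 67, running total 67.00
- item 3 (147/25 per unit): all 25 → value 147, running total 214.00
- item 1 (132/33 per unit): 29 of 33 → value 29×132/33 = 116.0000, running total 330.00
Total 330.00.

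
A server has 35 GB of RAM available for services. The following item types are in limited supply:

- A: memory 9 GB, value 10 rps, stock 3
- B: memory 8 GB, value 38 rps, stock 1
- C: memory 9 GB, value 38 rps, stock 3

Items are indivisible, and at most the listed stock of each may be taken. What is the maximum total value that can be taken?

Top feasible selections:
- 1×B + 3×C: memory 35, value 152
- 1×A + 1×B + 2×C: memory 35, value 124
- 1×B + 2×C: memory 26, value 114
Best: 152 rps.

152 rps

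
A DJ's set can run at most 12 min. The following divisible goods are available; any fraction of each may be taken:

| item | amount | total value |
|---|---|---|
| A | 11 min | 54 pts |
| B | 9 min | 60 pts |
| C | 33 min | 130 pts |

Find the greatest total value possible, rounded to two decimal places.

Take in order of value per unit:
- B (60/9 per unit): all 9 → value 60, running total 60.00
- A (54/11 per unit): 3 of 11 → value 3×54/11 = 14.7273, running total 74.73
Total 74.73.

74.73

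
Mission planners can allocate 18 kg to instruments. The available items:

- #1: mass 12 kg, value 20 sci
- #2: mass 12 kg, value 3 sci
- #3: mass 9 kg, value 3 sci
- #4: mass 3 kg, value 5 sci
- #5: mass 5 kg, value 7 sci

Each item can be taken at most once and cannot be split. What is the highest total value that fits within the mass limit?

27 sci

This is a 0/1 knapsack; check combinations near the capacity.
- #1+#5: mass 12+5=17, value 20+7=27
- #1+#4: mass 12+3=15, value 20+5=25
- #1: mass 12, value 20
- #3+#4+#5: mass 9+3+5=17, value 3+5+7=15
Best: 27 sci.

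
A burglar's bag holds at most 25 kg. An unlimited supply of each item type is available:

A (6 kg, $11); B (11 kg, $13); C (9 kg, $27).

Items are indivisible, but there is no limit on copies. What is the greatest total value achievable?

Best value-per-unit is C at 27/9; filling with it alone gives 2×27 = 54.
Optimal mix: 1×A + 2×C → weight 24, value 65.

$65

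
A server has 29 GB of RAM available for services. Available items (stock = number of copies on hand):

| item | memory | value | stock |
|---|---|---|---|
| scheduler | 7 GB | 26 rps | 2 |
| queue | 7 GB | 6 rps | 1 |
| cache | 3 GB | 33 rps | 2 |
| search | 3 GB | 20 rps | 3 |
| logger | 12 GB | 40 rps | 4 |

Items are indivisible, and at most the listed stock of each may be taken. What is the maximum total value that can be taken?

Best selections within memory 29 and stock limits:
- 2×scheduler + 2×cache + 3×search: memory 29, value 178
- 2×cache + 3×search + 1×logger: memory 27, value 166
- 2×scheduler + 2×cache + 2×search: memory 26, value 158
- 1×scheduler + 1×queue + 2×cache + 3×search: memory 29, value 158
Best: 178 rps.

178 rps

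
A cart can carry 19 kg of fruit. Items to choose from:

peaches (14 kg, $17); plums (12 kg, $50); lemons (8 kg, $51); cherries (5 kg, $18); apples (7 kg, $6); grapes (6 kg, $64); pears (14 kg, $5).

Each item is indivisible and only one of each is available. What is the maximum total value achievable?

Check high-value combinations within 19 kg:
- lemons+cherries+grapes: weight 8+5+6=19, value 51+18+64=133
- lemons+grapes: weight 8+6=14, value 51+64=115
- plums+grapes: weight 12+6=18, value 50+64=114
- cherries+apples+grapes: weight 5+7+6=18, value 18+6+64=88
- cherries+grapes: weight 5+6=11, value 18+64=82
Best: $133.

$133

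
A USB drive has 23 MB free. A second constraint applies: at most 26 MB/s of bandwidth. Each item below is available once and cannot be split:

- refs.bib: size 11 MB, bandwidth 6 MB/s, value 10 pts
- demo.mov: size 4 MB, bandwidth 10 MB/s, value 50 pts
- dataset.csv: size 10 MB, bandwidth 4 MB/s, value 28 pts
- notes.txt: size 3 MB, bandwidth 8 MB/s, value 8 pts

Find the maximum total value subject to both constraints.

86 pts

Feasible sets respecting both limits:
- demo.mov+dataset.csv+notes.txt: size 17, bandwidth 22, value 86
- demo.mov+dataset.csv: size 14, bandwidth 14, value 78
- refs.bib+demo.mov+notes.txt: size 18, bandwidth 24, value 68
- refs.bib+demo.mov: size 15, bandwidth 16, value 60
Best: 86 pts.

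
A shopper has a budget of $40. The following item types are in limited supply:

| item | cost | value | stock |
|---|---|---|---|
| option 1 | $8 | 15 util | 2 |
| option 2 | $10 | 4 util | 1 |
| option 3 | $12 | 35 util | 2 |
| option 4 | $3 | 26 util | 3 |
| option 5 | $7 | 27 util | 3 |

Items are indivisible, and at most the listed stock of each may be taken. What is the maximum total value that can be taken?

175 util

Top feasible selections:
- 2×option 3 + 3×option 4 + 1×option 5: cost 40, value 175
- 1×option 1 + 3×option 4 + 3×option 5: cost 38, value 174
- 1×option 3 + 2×option 4 + 3×option 5: cost 39, value 168
- 1×option 3 + 3×option 4 + 2×option 5: cost 35, value 167
Best: 175 util.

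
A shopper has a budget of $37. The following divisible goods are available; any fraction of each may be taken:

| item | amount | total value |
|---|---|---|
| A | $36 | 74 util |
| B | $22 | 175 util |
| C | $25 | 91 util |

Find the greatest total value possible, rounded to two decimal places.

229.60

Take in order of value per unit:
- B (175/22 per unit): all 22 → value 175, running total 175.00
- C (91/25 per unit): 15 of 25 → value 15×91/25 = 54.6000, running total 229.60
Total 229.60.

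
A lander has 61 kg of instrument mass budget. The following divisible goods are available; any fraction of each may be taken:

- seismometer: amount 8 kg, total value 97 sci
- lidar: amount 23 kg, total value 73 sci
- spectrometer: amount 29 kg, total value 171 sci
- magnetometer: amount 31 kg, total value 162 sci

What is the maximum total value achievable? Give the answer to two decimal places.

Take in order of value per unit:
- seismometer (97/8 per unit): all 8 → value 97, running total 97.00
- spectrometer (171/29 per unit): all 29 → value 171, running total 268.00
- magnetometer (162/31 per unit): 24 of 31 → value 24×162/31 = 125.4194, running total 393.42
Total 393.42.

393.42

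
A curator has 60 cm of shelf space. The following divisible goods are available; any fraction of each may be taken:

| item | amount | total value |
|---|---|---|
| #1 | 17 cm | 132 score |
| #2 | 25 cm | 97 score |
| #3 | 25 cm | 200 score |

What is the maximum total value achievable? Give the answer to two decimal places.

Take in order of value per unit:
- #3 (200/25 per unit): all 25 → value 200, running total 200.00
- #1 (132/17 per unit): all 17 → value 132, running total 332.00
- #2 (97/25 per unit): 18 of 25 → value 18×97/25 = 69.8400, running total 401.84
Total 401.84.

401.84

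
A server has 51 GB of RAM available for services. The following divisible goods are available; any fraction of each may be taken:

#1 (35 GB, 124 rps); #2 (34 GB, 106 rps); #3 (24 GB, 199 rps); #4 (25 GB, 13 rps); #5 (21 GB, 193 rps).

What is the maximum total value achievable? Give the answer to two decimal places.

413.26

Take in order of value per unit:
- #5 (193/21 per unit): all 21 → value 193, running total 193.00
- #3 (199/24 per unit): all 24 → value 199, running total 392.00
- #1 (124/35 per unit): 6 of 35 → value 6×124/35 = 21.2571, running total 413.26
Total 413.26.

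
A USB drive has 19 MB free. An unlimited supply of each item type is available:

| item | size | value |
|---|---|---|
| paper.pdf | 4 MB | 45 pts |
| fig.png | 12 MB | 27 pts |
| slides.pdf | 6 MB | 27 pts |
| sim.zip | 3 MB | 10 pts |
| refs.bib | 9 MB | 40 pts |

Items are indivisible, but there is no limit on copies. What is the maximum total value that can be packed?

Best value-per-unit is paper.pdf at 45/4; filling with it alone gives 4×45 = 180.
Optimal mix: 4×paper.pdf + 1×sim.zip → size 19, value 190.

190 pts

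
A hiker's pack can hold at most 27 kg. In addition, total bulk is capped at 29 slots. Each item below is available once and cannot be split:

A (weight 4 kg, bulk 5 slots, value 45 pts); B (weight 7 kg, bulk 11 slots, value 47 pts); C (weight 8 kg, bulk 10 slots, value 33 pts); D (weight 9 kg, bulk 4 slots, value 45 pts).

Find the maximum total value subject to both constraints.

137 pts

Feasible sets respecting both limits:
- A+B+D: weight 20, bulk 20, value 137
- A+B+C: weight 19, bulk 26, value 125
- B+C+D: weight 24, bulk 25, value 125
- A+C+D: weight 21, bulk 19, value 123
Best: 137 pts.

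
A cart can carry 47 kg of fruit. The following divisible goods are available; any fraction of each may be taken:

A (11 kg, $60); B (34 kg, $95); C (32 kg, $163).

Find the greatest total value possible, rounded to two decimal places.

234.18

Take in order of value per unit:
- A (60/11 per unit): all 11 → value 60, running total 60.00
- C (163/32 per unit): all 32 → value 163, running total 223.00
- B (95/34 per unit): 4 of 34 → value 4×95/34 = 11.1765, running total 234.18
Total 234.18.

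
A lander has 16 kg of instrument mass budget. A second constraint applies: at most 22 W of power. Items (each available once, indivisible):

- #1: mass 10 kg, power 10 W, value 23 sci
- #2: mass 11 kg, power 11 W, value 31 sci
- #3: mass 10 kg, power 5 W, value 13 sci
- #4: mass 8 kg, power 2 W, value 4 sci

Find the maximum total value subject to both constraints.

Feasible sets respecting both limits:
- #2: mass 11, power 11, value 31
- #1: mass 10, power 10, value 23
- #3: mass 10, power 5, value 13
- #4: mass 8, power 2, value 4
Best: 31 sci.

31 sci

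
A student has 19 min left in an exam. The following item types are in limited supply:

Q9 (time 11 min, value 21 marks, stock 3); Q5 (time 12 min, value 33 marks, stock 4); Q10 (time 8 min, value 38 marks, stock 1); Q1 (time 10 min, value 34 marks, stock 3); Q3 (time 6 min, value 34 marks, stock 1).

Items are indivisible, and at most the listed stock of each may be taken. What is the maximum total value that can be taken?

72 marks

Top feasible selections:
- 1×Q10 + 1×Q3: time 14, value 72
- 1×Q10 + 1×Q1: time 18, value 72
- 1×Q1 + 1×Q3: time 16, value 68
- 1×Q5 + 1×Q3: time 18, value 67
Best: 72 marks.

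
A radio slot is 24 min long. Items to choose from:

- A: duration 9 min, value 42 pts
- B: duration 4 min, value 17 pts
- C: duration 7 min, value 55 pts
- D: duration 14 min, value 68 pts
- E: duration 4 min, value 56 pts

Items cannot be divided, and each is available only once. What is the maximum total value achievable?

170 pts

Check high-value combinations within 24 min:
- A+B+C+E: duration 9+4+7+4=24, value 42+17+55+56=170
- A+C+E: duration 9+7+4=20, value 42+55+56=153
- B+D+E: duration 4+14+4=22, value 17+68+56=141
- B+C+E: duration 4+7+4=15, value 17+55+56=128
- D+E: duration 14+4=18, value 68+56=124
Best: 170 pts.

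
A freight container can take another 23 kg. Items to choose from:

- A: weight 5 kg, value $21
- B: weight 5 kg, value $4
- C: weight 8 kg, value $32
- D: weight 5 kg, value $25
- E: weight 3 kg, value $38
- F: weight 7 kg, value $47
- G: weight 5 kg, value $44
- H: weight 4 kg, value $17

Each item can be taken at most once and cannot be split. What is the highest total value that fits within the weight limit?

$161

This is a 0/1 knapsack; check combinations near the capacity.
- C+E+F+G: weight 8+3+7+5=23, value 32+38+47+44=161
- D+E+F+G: weight 5+3+7+5=20, value 25+38+47+44=154
- A+E+F+G: weight 5+3+7+5=20, value 21+38+47+44=150
- E+F+G+H: weight 3+7+5+4=19, value 38+47+44+17=146
- A+D+E+G+H: weight 5+5+3+5+4=22, value 21+25+38+44+17=145
Best: $161.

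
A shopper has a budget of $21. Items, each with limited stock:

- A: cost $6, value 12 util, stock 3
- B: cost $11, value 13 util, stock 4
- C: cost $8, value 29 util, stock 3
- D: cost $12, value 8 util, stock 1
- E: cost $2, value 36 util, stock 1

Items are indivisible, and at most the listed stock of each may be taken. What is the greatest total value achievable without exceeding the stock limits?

94 util

Top feasible selections:
- 2×C + 1×E: cost 18, value 94
- 1×B + 1×C + 1×E: cost 21, value 78
- 1×A + 1×C + 1×E: cost 16, value 77
- 3×A + 1×E: cost 20, value 72
Best: 94 util.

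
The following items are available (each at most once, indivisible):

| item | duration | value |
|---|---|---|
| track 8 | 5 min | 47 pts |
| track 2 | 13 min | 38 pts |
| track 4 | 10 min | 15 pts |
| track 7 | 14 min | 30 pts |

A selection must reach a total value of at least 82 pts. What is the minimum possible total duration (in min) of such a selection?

Subsets with value ≥ 82, sorted by total duration:
- track 8+track 2: duration 18, value 85
- track 8+track 2+track 4: duration 28, value 100
Minimum duration: 18 min.

18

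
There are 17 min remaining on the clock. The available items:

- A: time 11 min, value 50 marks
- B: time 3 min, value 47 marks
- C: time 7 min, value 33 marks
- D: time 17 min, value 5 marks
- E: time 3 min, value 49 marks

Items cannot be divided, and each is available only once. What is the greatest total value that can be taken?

Check high-value combinations within 17 min:
- A+B+E: time 11+3+3=17, value 50+47+49=146
- B+C+E: time 3+7+3=13, value 47+33+49=129
- A+E: time 11+3=14, value 50+49=99
- A+B: time 11+3=14, value 50+47=97
- B+E: time 3+3=6, value 47+49=96
Best: 146 marks.

146 marks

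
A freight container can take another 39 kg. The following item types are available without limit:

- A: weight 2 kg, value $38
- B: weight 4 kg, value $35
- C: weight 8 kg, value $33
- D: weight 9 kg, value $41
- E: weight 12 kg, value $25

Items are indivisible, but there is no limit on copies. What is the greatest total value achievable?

$722

Best value-per-unit is A at 38/2, and filling with it alone uses weight 19×2=38. No mix of the others beats 19×38 = 722.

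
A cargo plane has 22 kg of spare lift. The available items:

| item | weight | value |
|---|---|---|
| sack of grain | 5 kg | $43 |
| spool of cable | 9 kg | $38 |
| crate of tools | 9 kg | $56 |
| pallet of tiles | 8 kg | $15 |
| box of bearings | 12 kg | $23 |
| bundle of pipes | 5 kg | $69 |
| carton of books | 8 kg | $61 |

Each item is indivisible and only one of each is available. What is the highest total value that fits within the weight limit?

Check high-value combinations within 22 kg:
- crate of tools+bundle of pipes+carton of books: weight 9+5+8=22, value 56+69+61=186
- sack of grain+bundle of pipes+carton of books: weight 5+5+8=18, value 43+69+61=173
- sack of grain+crate of tools+bundle of pipes: weight 5+9+5=19, value 43+56+69=168
Best: $186.

$186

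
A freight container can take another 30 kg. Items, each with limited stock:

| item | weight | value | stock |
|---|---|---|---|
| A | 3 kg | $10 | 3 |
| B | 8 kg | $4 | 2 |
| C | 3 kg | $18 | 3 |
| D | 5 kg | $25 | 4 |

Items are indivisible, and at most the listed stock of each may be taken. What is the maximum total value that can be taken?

Best selections within weight 30 and stock limits:
- 3×C + 4×D: weight 29, value 154
- 2×A + 3×C + 3×D: weight 30, value 149
- 1×A + 2×C + 4×D: weight 29, value 146
- 3×A + 2×C + 3×D: weight 30, value 141
Best: $154.

$154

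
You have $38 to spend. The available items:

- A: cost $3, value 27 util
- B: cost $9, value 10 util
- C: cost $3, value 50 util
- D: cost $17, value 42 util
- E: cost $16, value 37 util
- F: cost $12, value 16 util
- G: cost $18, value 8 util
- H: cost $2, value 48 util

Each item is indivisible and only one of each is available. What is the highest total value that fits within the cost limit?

This is a 0/1 knapsack; check combinations near the capacity.
- A+C+D+F+H: cost 3+3+17+12+2=37, value 27+50+42+16+48=183
- A+C+E+F+H: cost 3+3+16+12+2=36, value 27+50+37+16+48=178
- A+B+C+D+H: cost 3+9+3+17+2=34, value 27+10+50+42+48=177
- C+D+E+H: cost 3+17+16+2=38, value 50+42+37+48=177
- A+B+C+E+H: cost 3+9+3+16+2=33, value 27+10+50+37+48=172
Best: 183 util.

183 util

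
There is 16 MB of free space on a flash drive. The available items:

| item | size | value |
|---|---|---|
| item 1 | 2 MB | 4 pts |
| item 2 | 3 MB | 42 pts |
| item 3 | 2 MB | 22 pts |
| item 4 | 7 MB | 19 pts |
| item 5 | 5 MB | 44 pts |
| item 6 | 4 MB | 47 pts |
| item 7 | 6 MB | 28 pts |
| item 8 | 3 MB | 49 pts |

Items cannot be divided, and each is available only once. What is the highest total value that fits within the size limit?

182 pts

Check high-value combinations within 16 MB:
- item 2+item 5+item 6+item 8: size 3+5+4+3=15, value 42+44+47+49=182
- item 1+item 3+item 5+item 6+item 8: size 2+2+5+4+3=16, value 4+22+44+47+49=166
- item 2+item 6+item 7+item 8: size 3+4+6+3=16, value 42+47+28+49=166
- item 1+item 2+item 3+item 6+item 8: size 2+3+2+4+3=14, value 4+42+22+47+49=164
Best: 182 pts.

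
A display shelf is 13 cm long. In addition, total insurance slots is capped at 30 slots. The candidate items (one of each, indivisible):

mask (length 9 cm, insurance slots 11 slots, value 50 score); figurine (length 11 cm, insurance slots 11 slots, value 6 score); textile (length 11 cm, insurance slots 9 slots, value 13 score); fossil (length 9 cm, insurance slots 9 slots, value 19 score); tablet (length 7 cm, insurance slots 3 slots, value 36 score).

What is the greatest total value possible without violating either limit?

50 score

Feasible sets respecting both limits:
- mask: length 9, insurance slots 11, value 50
- tablet: length 7, insurance slots 3, value 36
- fossil: length 9, insurance slots 9, value 19
- textile: length 11, insurance slots 9, value 13
Best: 50 score.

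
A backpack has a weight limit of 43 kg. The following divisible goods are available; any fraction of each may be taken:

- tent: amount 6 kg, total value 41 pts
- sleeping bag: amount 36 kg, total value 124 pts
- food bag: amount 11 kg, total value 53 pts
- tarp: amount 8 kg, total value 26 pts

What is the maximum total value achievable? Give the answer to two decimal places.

Take in order of value per unit:
- tent (41/6 per unit): all 6 → value 41, running total 41.00
- food bag (53/11 per unit): all 11 → value 53, running total 94.00
- sleeping bag (124/36 per unit): 26 of 36 → value 26×124/36 = 89.5556, running total 183.56
Total 183.56.

183.56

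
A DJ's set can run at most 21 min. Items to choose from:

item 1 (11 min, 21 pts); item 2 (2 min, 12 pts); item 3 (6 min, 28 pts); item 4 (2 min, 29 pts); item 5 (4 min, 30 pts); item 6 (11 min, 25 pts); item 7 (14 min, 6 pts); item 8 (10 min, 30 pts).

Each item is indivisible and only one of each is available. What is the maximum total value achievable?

Check high-value combinations within 21 min:
- item 2+item 4+item 5+item 8: duration 2+2+4+10=18, value 12+29+30+30=101
- item 2+item 3+item 4+item 5: duration 2+6+2+4=14, value 12+28+29+30=99
- item 2+item 3+item 4+item 8: duration 2+6+2+10=20, value 12+28+29+30=99
Best: 101 pts.

101 pts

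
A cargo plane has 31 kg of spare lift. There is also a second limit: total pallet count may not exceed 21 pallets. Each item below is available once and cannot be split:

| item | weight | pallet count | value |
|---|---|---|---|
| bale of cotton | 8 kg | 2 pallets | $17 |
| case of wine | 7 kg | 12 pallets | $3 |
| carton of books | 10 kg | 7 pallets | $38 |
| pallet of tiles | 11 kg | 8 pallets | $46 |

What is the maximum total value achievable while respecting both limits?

$101

Feasible sets respecting both limits:
- bale of cotton+carton of books+pallet of tiles: weight 29, pallet count 17, value 101
- carton of books+pallet of tiles: weight 21, pallet count 15, value 84
- bale of cotton+pallet of tiles: weight 19, pallet count 10, value 63
Best: $101.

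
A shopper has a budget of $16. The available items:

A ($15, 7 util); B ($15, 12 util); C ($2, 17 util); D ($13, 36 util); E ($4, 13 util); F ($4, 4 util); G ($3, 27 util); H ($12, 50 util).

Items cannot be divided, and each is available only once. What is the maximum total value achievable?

77 util

Check high-value combinations within $16:
- G+H: cost 3+12=15, value 27+50=77
- C+H: cost 2+12=14, value 17+50=67
- D+G: cost 13+3=16, value 36+27=63
Best: 77 util.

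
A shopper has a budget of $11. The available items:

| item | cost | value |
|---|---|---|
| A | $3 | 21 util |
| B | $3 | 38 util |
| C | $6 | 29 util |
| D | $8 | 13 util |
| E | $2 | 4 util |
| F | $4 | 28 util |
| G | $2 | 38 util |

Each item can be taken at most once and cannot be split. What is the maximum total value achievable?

108 util

This is a 0/1 knapsack; check combinations near the capacity.
- B+E+F+G: cost 3+2+4+2=11, value 38+4+28+38=108
- B+C+G: cost 3+6+2=11, value 38+29+38=105
- B+F+G: cost 3+4+2=9, value 38+28+38=104
Best: 108 util.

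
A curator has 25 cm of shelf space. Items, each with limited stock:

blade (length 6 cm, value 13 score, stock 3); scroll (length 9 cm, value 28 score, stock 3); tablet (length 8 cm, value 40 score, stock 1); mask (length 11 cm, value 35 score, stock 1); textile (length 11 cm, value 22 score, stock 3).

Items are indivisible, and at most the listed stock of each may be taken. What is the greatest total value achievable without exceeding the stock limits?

88 score

Top feasible selections:
- 1×blade + 1×tablet + 1×mask: length 25, value 88
- 1×blade + 1×scroll + 1×tablet: length 23, value 81
Best: 88 score.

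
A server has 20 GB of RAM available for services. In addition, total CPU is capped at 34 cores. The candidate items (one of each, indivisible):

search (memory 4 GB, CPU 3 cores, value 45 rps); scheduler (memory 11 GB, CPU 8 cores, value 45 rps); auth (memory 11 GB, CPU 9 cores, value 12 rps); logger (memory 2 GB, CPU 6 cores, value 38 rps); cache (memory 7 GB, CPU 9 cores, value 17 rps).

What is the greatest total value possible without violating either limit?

128 rps

Feasible sets respecting both limits:
- search+scheduler+logger: memory 17, CPU 17, value 128
- search+logger+cache: memory 13, CPU 18, value 100
- scheduler+logger+cache: memory 20, CPU 23, value 100
Best: 128 rps.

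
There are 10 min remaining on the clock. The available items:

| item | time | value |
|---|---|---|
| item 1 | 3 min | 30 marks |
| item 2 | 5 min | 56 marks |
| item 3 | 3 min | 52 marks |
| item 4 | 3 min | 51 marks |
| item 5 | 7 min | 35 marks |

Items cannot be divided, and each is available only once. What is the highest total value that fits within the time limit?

133 marks

This is a 0/1 knapsack; check combinations near the capacity.
- item 1+item 3+item 4: time 3+3+3=9, value 30+52+51=133
- item 2+item 3: time 5+3=8, value 56+52=108
- item 2+item 4: time 5+3=8, value 56+51=107
Best: 133 marks.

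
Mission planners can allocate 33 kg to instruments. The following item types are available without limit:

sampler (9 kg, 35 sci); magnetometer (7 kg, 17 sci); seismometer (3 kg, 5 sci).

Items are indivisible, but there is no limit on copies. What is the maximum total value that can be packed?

Best value-per-unit is sampler at 35/9; filling with it alone gives 3×35 = 105.
Optimal mix: 3×sampler + 2×seismometer → mass 33, value 115.

115 sci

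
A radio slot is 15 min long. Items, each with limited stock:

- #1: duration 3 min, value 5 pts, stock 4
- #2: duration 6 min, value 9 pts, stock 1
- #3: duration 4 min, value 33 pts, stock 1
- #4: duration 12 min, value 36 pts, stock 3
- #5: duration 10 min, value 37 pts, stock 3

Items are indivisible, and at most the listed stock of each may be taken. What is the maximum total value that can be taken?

70 pts

Best selections within duration 15 and stock limits:
- 1×#3 + 1×#5: duration 14, value 70
- 3×#1 + 1×#3: duration 13, value 48
- 1×#1 + 1×#2 + 1×#3: duration 13, value 47
Best: 70 pts.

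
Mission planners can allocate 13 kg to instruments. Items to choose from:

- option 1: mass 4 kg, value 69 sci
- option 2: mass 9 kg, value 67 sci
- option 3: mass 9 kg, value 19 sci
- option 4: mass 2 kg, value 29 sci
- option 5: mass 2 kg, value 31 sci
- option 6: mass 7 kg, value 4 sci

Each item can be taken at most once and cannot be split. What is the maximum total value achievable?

Check high-value combinations within 13 kg:
- option 1+option 2: mass 4+9=13, value 69+67=136
- option 1+option 4+option 5: mass 4+2+2=8, value 69+29+31=129
- option 2+option 4+option 5: mass 9+2+2=13, value 67+29+31=127
- option 1+option 5+option 6: mass 4+2+7=13, value 69+31+4=104
Best: 136 sci.

136 sci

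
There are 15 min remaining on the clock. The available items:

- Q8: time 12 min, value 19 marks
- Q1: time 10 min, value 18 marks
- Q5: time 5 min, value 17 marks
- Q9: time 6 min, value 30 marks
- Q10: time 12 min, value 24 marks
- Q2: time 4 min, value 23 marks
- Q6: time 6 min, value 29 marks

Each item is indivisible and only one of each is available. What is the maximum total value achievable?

Check high-value combinations within 15 min:
- Q5+Q9+Q2: time 5+6+4=15, value 17+30+23=70
- Q5+Q2+Q6: time 5+4+6=15, value 17+23+29=69
- Q9+Q6: time 6+6=12, value 30+29=59
- Q9+Q2: time 6+4=10, value 30+23=53
- Q2+Q6: time 4+6=10, value 23+29=52
Best: 70 marks.

70 marks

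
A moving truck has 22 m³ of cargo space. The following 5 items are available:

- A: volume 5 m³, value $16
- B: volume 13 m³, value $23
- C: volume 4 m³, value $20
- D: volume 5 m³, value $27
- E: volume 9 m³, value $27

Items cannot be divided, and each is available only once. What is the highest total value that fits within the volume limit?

This is a 0/1 knapsack; check combinations near the capacity.
- C+D+E: volume 4+5+9=18, value 20+27+27=74
- A+D+E: volume 5+5+9=19, value 16+27+27=70
- B+C+D: volume 13+4+5=22, value 23+20+27=70
- A+C+D: volume 5+4+5=14, value 16+20+27=63
- A+C+E: volume 5+4+9=18, value 16+20+27=63
Best: $74.

$74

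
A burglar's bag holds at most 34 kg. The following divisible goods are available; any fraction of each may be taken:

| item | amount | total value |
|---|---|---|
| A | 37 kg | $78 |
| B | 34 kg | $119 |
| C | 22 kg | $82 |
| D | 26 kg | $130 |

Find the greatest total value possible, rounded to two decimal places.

159.82

Take in order of value per unit:
- D (130/26 per unit): all 26 → value 130, running total 130.00
- C (82/22 per unit): 8 of 22 → value 8×82/22 = 29.8182, running total 159.82
Total 159.82.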